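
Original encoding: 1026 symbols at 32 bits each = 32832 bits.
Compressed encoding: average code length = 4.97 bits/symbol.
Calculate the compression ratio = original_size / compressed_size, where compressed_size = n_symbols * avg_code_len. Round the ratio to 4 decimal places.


original_size = n_symbols * orig_bits = 1026 * 32 = 32832 bits
compressed_size = n_symbols * avg_code_len = 1026 * 4.97 = 5099.22 bits
ratio = original_size / compressed_size = 32832 / 5099.22 = 6.4386

Compression ratio = 6.4386


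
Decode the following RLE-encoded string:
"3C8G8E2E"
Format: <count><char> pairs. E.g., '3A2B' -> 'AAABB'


Expanding each <count><char> pair:
  3C -> 'CCC'
  8G -> 'GGGGGGGG'
  8E -> 'EEEEEEEE'
  2E -> 'EE'

Decoded = CCCGGGGGGGGEEEEEEEEEE


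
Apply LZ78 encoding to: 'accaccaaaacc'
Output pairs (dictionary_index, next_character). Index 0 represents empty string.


LZ78 encoding steps:
Dictionary: {0: ''}
Step 1: w='' (idx 0), next='a' -> output (0, 'a'), add 'a' as idx 1
Step 2: w='' (idx 0), next='c' -> output (0, 'c'), add 'c' as idx 2
Step 3: w='c' (idx 2), next='a' -> output (2, 'a'), add 'ca' as idx 3
Step 4: w='c' (idx 2), next='c' -> output (2, 'c'), add 'cc' as idx 4
Step 5: w='a' (idx 1), next='a' -> output (1, 'a'), add 'aa' as idx 5
Step 6: w='aa' (idx 5), next='c' -> output (5, 'c'), add 'aac' as idx 6
Step 7: w='c' (idx 2), end of input -> output (2, '')


Encoded: [(0, 'a'), (0, 'c'), (2, 'a'), (2, 'c'), (1, 'a'), (5, 'c'), (2, '')]


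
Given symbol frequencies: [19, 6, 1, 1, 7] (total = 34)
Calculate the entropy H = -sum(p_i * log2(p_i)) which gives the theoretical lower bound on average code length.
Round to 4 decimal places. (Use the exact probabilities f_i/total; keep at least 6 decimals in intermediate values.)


Per-symbol terms -p_i * log2(p_i) with p_i = f_i/34:
  p = 19/34 = 0.558824: log2(p) = -0.839535, -p*log2(p) = 0.469152
  p = 6/34 = 0.176471: log2(p) = -2.502500, -p*log2(p) = 0.441618
  p = 1/34 = 0.029412: log2(p) = -5.087463, -p*log2(p) = 0.149631
  p = 1/34 = 0.029412: log2(p) = -5.087463, -p*log2(p) = 0.149631
  p = 7/34 = 0.205882: log2(p) = -2.280108, -p*log2(p) = 0.469434
H = 0.469152 + 0.441618 + 0.149631 + 0.149631 + 0.469434 = 1.679466

H = 1.6795 bits/symbol


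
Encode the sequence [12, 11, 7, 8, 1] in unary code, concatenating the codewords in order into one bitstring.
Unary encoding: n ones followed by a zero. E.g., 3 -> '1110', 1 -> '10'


Encode each number as n ones followed by a terminating 0:
  12 -> 1111111111110 (13 bits)
  11 -> 111111111110 (12 bits)
  7 -> 11111110 (8 bits)
  8 -> 111111110 (9 bits)
  1 -> 10 (2 bits)
Total length = 13 + 12 + 8 + 9 + 2 = 44 bits.

Unary([12, 11, 7, 8, 1]) = 11111111111101111111111101111111011111111010 (44 bits)


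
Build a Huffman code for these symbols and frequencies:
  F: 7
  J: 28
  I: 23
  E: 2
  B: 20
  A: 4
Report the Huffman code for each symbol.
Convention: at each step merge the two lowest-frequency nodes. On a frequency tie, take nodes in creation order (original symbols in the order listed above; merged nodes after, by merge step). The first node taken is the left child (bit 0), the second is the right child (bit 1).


Huffman tree construction:
Step 1: Merge E(2) + A(4) = 6
Step 2: Merge (E+A)(6) + F(7) = 13
Step 3: Merge ((E+A)+F)(13) + B(20) = 33
Step 4: Merge I(23) + J(28) = 51
Step 5: Merge (((E+A)+F)+B)(33) + (I+J)(51) = 84
Read each symbol's code off the tree from the root (left child = 0, right child = 1).

Codes:
  F: 001 (length 3)
  J: 11 (length 2)
  I: 10 (length 2)
  E: 0000 (length 4)
  B: 01 (length 2)
  A: 0001 (length 4)
Average code length: 187/84 = 2.2262 bits/symbol


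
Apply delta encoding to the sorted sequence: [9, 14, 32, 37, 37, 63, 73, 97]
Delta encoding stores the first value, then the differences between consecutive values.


First value: 9
Deltas:
  14 - 9 = 5
  32 - 14 = 18
  37 - 32 = 5
  37 - 37 = 0
  63 - 37 = 26
  73 - 63 = 10
  97 - 73 = 24


Delta encoded: [9, 5, 18, 5, 0, 26, 10, 24]


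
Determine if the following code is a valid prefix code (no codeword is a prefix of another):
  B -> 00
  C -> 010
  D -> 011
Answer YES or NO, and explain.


Checking each pair (does one codeword prefix another?):
  B='00' vs C='010': no prefix
  B='00' vs D='011': no prefix
  C='010' vs B='00': no prefix
  C='010' vs D='011': no prefix
  D='011' vs B='00': no prefix
  D='011' vs C='010': no prefix
No violation found over all pairs.

YES -- this is a valid prefix code. No codeword is a prefix of any other codeword.


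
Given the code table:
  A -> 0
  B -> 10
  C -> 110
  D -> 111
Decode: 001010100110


Decoding:
0 -> A
0 -> A
10 -> B
10 -> B
10 -> B
0 -> A
110 -> C


Result: AABBBAC


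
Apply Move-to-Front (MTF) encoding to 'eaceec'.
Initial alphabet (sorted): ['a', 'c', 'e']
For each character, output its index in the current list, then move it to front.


MTF encoding:
'e': index 2 in ['a', 'c', 'e'] -> ['e', 'a', 'c']
'a': index 1 in ['e', 'a', 'c'] -> ['a', 'e', 'c']
'c': index 2 in ['a', 'e', 'c'] -> ['c', 'a', 'e']
'e': index 2 in ['c', 'a', 'e'] -> ['e', 'c', 'a']
'e': index 0 in ['e', 'c', 'a'] -> ['e', 'c', 'a']
'c': index 1 in ['e', 'c', 'a'] -> ['c', 'e', 'a']


Output: [2, 1, 2, 2, 0, 1]


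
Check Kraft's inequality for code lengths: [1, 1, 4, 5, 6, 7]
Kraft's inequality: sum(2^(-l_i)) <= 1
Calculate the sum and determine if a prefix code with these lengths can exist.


Sum = 2^(-1) + 2^(-1) + 2^(-4) + 2^(-5) + 2^(-6) + 2^(-7)
    = 0.5 + 0.5 + 0.0625 + 0.03125 + 0.015625 + 0.0078125
    = 143/128 = 1.1171875
Since 1.1171875 > 1, Kraft's inequality is NOT satisfied.
A prefix code with these lengths CANNOT exist.

Kraft sum = 1.1171875. Not satisfied.


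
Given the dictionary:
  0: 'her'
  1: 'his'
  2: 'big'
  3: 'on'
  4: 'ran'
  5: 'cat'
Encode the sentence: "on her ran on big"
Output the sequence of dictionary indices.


Look up each word in the dictionary:
  'on' -> 3
  'her' -> 0
  'ran' -> 4
  'on' -> 3
  'big' -> 2

Encoded: [3, 0, 4, 3, 2]


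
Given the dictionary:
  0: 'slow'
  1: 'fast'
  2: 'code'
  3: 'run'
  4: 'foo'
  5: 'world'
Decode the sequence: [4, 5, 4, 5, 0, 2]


Look up each index in the dictionary:
  4 -> 'foo'
  5 -> 'world'
  4 -> 'foo'
  5 -> 'world'
  0 -> 'slow'
  2 -> 'code'

Decoded: "foo world foo world slow code"


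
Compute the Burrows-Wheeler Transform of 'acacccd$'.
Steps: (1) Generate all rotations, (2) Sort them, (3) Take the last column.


Rotations (sorted):
  0: $acacccd -> last char: d
  1: acacccd$ -> last char: $
  2: acccd$ac -> last char: c
  3: cacccd$a -> last char: a
  4: cccd$aca -> last char: a
  5: ccd$acac -> last char: c
  6: cd$acacc -> last char: c
  7: d$acaccc -> last char: c


BWT = d$caaccc


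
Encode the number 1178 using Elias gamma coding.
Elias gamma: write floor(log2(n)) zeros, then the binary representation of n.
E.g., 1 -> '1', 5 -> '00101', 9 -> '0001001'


num_bits = floor(log2(1178)) + 1 = 11
leading_zeros = num_bits - 1 = 10
binary(1178) = 10010011010

Elias gamma(1178) = '0000000000' + '10010011010' = 000000000010010011010 (21 bits)


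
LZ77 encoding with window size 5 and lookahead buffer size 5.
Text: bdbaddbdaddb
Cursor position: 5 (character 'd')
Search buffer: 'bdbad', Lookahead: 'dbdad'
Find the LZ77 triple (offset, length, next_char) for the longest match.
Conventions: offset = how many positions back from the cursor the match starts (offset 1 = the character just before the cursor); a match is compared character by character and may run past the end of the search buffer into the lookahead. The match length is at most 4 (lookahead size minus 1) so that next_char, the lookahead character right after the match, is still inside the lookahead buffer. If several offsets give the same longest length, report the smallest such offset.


Try each offset into the search buffer:
  offset=1 (pos 4, char 'd'): match length 1
  offset=2 (pos 3, char 'a'): match length 0
  offset=3 (pos 2, char 'b'): match length 0
  offset=4 (pos 1, char 'd'): match length 2
  offset=5 (pos 0, char 'b'): match length 0
Longest match has length 2 at offset 4.
next_char = character at position 5 + 2 = 7 -> 'd'

Best match: offset=4, length=2 (matching 'db' starting at position 1)
LZ77 triple: (4, 2, 'd')


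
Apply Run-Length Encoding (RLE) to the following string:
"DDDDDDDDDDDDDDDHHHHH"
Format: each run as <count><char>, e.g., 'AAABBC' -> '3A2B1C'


Scanning runs left to right:
  i=0: run of 'D' x 15 -> '15D'
  i=15: run of 'H' x 5 -> '5H'

RLE = 15D5H


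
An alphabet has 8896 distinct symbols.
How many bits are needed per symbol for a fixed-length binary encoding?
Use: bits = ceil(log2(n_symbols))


log2(8896) = 13.1189
Bracket: 2^13 = 8192 < 8896 <= 2^14 = 16384
So ceil(log2(8896)) = 14

bits = ceil(log2(8896)) = ceil(13.1189) = 14 bits


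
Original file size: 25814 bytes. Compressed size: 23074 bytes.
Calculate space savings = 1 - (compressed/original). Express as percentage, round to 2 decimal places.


ratio = compressed/original = 23074/25814 = 0.893856
savings = 1 - ratio = 1 - 0.893856 = 0.106144
as a percentage: 0.106144 * 100 = 10.61%

Space savings = 1 - 23074/25814 = 10.61%


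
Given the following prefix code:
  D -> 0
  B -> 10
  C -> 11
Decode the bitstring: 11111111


Decoding step by step:
Bits 11 -> C
Bits 11 -> C
Bits 11 -> C
Bits 11 -> C


Decoded message: CCCC


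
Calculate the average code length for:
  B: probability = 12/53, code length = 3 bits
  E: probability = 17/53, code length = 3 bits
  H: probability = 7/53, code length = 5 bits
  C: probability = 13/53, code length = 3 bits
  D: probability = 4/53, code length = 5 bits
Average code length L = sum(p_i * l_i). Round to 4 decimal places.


Weighted contributions p_i * l_i:
  B: (12/53) * 3 = 36/53
  E: (17/53) * 3 = 51/53
  H: (7/53) * 5 = 35/53
  C: (13/53) * 3 = 39/53
  D: (4/53) * 5 = 20/53
Sum = (36 + 51 + 35 + 39 + 20)/53 = 181/53

L = 181/53 = 3.4151 bits/symbol


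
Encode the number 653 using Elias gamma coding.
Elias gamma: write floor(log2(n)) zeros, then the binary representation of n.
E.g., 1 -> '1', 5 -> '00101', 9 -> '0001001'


num_bits = floor(log2(653)) + 1 = 10
leading_zeros = num_bits - 1 = 9
binary(653) = 1010001101

Elias gamma(653) = '000000000' + '1010001101' = 0000000001010001101 (19 bits)


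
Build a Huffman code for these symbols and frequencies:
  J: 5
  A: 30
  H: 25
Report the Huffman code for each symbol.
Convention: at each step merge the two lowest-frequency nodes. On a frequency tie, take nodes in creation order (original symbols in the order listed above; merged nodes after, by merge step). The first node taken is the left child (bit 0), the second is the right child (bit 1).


Huffman tree construction:
Step 1: Merge J(5) + H(25) = 30
Step 2: Merge A(30) + (J+H)(30) = 60
Read each symbol's code off the tree from the root (left child = 0, right child = 1).

Codes:
  J: 10 (length 2)
  A: 0 (length 1)
  H: 11 (length 2)
Average code length: 90/60 = 1.5000 bits/symbol


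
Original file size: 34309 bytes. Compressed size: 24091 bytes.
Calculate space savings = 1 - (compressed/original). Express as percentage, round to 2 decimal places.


ratio = compressed/original = 24091/34309 = 0.702177
savings = 1 - ratio = 1 - 0.702177 = 0.297823
as a percentage: 0.297823 * 100 = 29.78%

Space savings = 1 - 24091/34309 = 29.78%


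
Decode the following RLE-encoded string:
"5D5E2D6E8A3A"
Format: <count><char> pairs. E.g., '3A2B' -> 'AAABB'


Expanding each <count><char> pair:
  5D -> 'DDDDD'
  5E -> 'EEEEE'
  2D -> 'DD'
  6E -> 'EEEEEE'
  8A -> 'AAAAAAAA'
  3A -> 'AAA'

Decoded = DDDDDEEEEEDDEEEEEEAAAAAAAAAAA


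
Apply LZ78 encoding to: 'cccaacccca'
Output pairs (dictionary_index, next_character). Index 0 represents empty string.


LZ78 encoding steps:
Dictionary: {0: ''}
Step 1: w='' (idx 0), next='c' -> output (0, 'c'), add 'c' as idx 1
Step 2: w='c' (idx 1), next='c' -> output (1, 'c'), add 'cc' as idx 2
Step 3: w='' (idx 0), next='a' -> output (0, 'a'), add 'a' as idx 3
Step 4: w='a' (idx 3), next='c' -> output (3, 'c'), add 'ac' as idx 4
Step 5: w='cc' (idx 2), next='c' -> output (2, 'c'), add 'ccc' as idx 5
Step 6: w='a' (idx 3), end of input -> output (3, '')


Encoded: [(0, 'c'), (1, 'c'), (0, 'a'), (3, 'c'), (2, 'c'), (3, '')]


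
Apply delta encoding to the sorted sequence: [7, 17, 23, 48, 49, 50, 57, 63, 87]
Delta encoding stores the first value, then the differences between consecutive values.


First value: 7
Deltas:
  17 - 7 = 10
  23 - 17 = 6
  48 - 23 = 25
  49 - 48 = 1
  50 - 49 = 1
  57 - 50 = 7
  63 - 57 = 6
  87 - 63 = 24


Delta encoded: [7, 10, 6, 25, 1, 1, 7, 6, 24]


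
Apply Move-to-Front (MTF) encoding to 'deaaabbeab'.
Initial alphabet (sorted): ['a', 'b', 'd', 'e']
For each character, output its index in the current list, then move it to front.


MTF encoding:
'd': index 2 in ['a', 'b', 'd', 'e'] -> ['d', 'a', 'b', 'e']
'e': index 3 in ['d', 'a', 'b', 'e'] -> ['e', 'd', 'a', 'b']
'a': index 2 in ['e', 'd', 'a', 'b'] -> ['a', 'e', 'd', 'b']
'a': index 0 in ['a', 'e', 'd', 'b'] -> ['a', 'e', 'd', 'b']
'a': index 0 in ['a', 'e', 'd', 'b'] -> ['a', 'e', 'd', 'b']
'b': index 3 in ['a', 'e', 'd', 'b'] -> ['b', 'a', 'e', 'd']
'b': index 0 in ['b', 'a', 'e', 'd'] -> ['b', 'a', 'e', 'd']
'e': index 2 in ['b', 'a', 'e', 'd'] -> ['e', 'b', 'a', 'd']
'a': index 2 in ['e', 'b', 'a', 'd'] -> ['a', 'e', 'b', 'd']
'b': index 2 in ['a', 'e', 'b', 'd'] -> ['b', 'a', 'e', 'd']


Output: [2, 3, 2, 0, 0, 3, 0, 2, 2, 2]


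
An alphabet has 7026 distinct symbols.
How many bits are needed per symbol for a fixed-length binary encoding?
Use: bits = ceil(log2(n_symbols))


log2(7026) = 12.7785
Bracket: 2^12 = 4096 < 7026 <= 2^13 = 8192
So ceil(log2(7026)) = 13

bits = ceil(log2(7026)) = ceil(12.7785) = 13 bits


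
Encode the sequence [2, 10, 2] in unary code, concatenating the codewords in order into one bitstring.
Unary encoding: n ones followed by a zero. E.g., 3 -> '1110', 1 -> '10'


Encode each number as n ones followed by a terminating 0:
  2 -> 110 (3 bits)
  10 -> 11111111110 (11 bits)
  2 -> 110 (3 bits)
Total length = 3 + 11 + 3 = 17 bits.

Unary([2, 10, 2]) = 11011111111110110 (17 bits)


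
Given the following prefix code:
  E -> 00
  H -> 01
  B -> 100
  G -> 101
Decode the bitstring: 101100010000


Decoding step by step:
Bits 101 -> G
Bits 100 -> B
Bits 01 -> H
Bits 00 -> E
Bits 00 -> E


Decoded message: GBHEE


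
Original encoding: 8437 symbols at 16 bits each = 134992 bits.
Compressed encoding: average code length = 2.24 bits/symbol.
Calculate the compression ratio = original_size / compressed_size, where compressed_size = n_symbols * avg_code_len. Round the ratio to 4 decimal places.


original_size = n_symbols * orig_bits = 8437 * 16 = 134992 bits
compressed_size = n_symbols * avg_code_len = 8437 * 2.24 = 18898.88 bits
ratio = original_size / compressed_size = 134992 / 18898.88 = 7.1429

Compression ratio = 7.1429


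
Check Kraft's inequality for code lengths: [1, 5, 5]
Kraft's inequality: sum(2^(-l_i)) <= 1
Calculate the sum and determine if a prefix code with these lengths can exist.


Sum = 2^(-1) + 2^(-5) + 2^(-5)
    = 0.5 + 0.03125 + 0.03125
    = 18/32 = 0.5625
Since 0.5625 <= 1, Kraft's inequality IS satisfied.
A prefix code with these lengths CAN exist.

Kraft sum = 0.5625. Satisfied.


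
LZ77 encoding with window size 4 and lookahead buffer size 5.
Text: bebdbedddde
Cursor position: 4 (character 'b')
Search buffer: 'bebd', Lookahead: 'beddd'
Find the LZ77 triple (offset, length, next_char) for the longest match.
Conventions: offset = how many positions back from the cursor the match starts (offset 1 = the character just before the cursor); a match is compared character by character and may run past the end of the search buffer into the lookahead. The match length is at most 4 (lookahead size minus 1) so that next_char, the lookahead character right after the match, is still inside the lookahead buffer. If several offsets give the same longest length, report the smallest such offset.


Try each offset into the search buffer:
  offset=1 (pos 3, char 'd'): match length 0
  offset=2 (pos 2, char 'b'): match length 1
  offset=3 (pos 1, char 'e'): match length 0
  offset=4 (pos 0, char 'b'): match length 2
Longest match has length 2 at offset 4.
next_char = character at position 4 + 2 = 6 -> 'd'

Best match: offset=4, length=2 (matching 'be' starting at position 0)
LZ77 triple: (4, 2, 'd')


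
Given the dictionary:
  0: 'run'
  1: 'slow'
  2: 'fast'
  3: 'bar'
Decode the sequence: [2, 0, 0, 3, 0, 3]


Look up each index in the dictionary:
  2 -> 'fast'
  0 -> 'run'
  0 -> 'run'
  3 -> 'bar'
  0 -> 'run'
  3 -> 'bar'

Decoded: "fast run run bar run bar"


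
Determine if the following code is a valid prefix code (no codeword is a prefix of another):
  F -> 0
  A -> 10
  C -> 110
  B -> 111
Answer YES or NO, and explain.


Checking each pair (does one codeword prefix another?):
  F='0' vs A='10': no prefix
  F='0' vs C='110': no prefix
  F='0' vs B='111': no prefix
  A='10' vs F='0': no prefix
  A='10' vs C='110': no prefix
  A='10' vs B='111': no prefix
  C='110' vs F='0': no prefix
  C='110' vs A='10': no prefix
  C='110' vs B='111': no prefix
  B='111' vs F='0': no prefix
  B='111' vs A='10': no prefix
  B='111' vs C='110': no prefix
No violation found over all pairs.

YES -- this is a valid prefix code. No codeword is a prefix of any other codeword.


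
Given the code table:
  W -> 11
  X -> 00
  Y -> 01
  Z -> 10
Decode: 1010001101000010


Decoding:
10 -> Z
10 -> Z
00 -> X
11 -> W
01 -> Y
00 -> X
00 -> X
10 -> Z


Result: ZZXWYXXZ


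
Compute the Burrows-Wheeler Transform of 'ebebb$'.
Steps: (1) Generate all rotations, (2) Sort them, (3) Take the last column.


Rotations (sorted):
  0: $ebebb -> last char: b
  1: b$ebeb -> last char: b
  2: bb$ebe -> last char: e
  3: bebb$e -> last char: e
  4: ebb$eb -> last char: b
  5: ebebb$ -> last char: $


BWT = bbeeb$


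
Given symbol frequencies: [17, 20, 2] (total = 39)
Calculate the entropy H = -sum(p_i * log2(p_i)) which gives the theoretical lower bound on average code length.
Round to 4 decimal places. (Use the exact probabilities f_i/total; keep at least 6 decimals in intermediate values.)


Per-symbol terms -p_i * log2(p_i) with p_i = f_i/39:
  p = 17/39 = 0.435897: log2(p) = -1.197939, -p*log2(p) = 0.522179
  p = 20/39 = 0.512821: log2(p) = -0.963474, -p*log2(p) = 0.494089
  p = 2/39 = 0.051282: log2(p) = -4.285402, -p*log2(p) = 0.219764
H = 0.522179 + 0.494089 + 0.219764 = 1.236032

H = 1.236 bits/symbol


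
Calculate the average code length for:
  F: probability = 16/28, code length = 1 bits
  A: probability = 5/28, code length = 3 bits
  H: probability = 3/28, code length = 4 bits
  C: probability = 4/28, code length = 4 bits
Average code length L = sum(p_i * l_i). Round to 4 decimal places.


Weighted contributions p_i * l_i:
  F: (16/28) * 1 = 16/28
  A: (5/28) * 3 = 15/28
  H: (3/28) * 4 = 12/28
  C: (4/28) * 4 = 16/28
Sum = (16 + 15 + 12 + 16)/28 = 59/28

L = 59/28 = 2.1071 bits/symbol


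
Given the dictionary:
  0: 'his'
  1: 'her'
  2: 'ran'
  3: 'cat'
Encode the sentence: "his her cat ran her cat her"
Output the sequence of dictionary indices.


Look up each word in the dictionary:
  'his' -> 0
  'her' -> 1
  'cat' -> 3
  'ran' -> 2
  'her' -> 1
  'cat' -> 3
  'her' -> 1

Encoded: [0, 1, 3, 2, 1, 3, 1]


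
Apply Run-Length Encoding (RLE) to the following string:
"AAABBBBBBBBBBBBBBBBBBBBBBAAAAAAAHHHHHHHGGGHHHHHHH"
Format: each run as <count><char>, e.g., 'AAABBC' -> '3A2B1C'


Scanning runs left to right:
  i=0: run of 'A' x 3 -> '3A'
  i=3: run of 'B' x 22 -> '22B'
  i=25: run of 'A' x 7 -> '7A'
  i=32: run of 'H' x 7 -> '7H'
  i=39: run of 'G' x 3 -> '3G'
  i=42: run of 'H' x 7 -> '7H'

RLE = 3A22B7A7H3G7H


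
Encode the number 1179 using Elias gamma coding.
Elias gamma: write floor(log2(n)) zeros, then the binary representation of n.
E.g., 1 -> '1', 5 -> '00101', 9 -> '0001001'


num_bits = floor(log2(1179)) + 1 = 11
leading_zeros = num_bits - 1 = 10
binary(1179) = 10010011011

Elias gamma(1179) = '0000000000' + '10010011011' = 000000000010010011011 (21 bits)


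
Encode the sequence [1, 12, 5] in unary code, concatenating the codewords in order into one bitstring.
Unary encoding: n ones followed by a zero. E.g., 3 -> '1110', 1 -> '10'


Encode each number as n ones followed by a terminating 0:
  1 -> 10 (2 bits)
  12 -> 1111111111110 (13 bits)
  5 -> 111110 (6 bits)
Total length = 2 + 13 + 6 = 21 bits.

Unary([1, 12, 5]) = 101111111111110111110 (21 bits)


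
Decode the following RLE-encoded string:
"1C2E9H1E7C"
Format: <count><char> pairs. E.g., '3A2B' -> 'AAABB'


Expanding each <count><char> pair:
  1C -> 'C'
  2E -> 'EE'
  9H -> 'HHHHHHHHH'
  1E -> 'E'
  7C -> 'CCCCCCC'

Decoded = CEEHHHHHHHHHECCCCCCC


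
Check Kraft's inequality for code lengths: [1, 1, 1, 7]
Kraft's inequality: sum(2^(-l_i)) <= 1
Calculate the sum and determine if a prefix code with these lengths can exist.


Sum = 2^(-1) + 2^(-1) + 2^(-1) + 2^(-7)
    = 0.5 + 0.5 + 0.5 + 0.0078125
    = 193/128 = 1.5078125
Since 1.5078125 > 1, Kraft's inequality is NOT satisfied.
A prefix code with these lengths CANNOT exist.

Kraft sum = 1.5078125. Not satisfied.


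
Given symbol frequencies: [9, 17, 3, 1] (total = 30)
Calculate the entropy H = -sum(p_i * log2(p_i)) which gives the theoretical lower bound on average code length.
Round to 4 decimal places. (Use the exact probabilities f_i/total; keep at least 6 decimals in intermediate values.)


Per-symbol terms -p_i * log2(p_i) with p_i = f_i/30:
  p = 9/30 = 0.300000: log2(p) = -1.736966, -p*log2(p) = 0.521090
  p = 17/30 = 0.566667: log2(p) = -0.819428, -p*log2(p) = 0.464342
  p = 3/30 = 0.100000: log2(p) = -3.321928, -p*log2(p) = 0.332193
  p = 1/30 = 0.033333: log2(p) = -4.906891, -p*log2(p) = 0.163563
H = 0.521090 + 0.464342 + 0.332193 + 0.163563 = 1.481188

H = 1.4812 bits/symbol


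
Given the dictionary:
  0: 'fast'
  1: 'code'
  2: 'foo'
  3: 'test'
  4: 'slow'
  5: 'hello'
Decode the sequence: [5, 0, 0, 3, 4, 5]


Look up each index in the dictionary:
  5 -> 'hello'
  0 -> 'fast'
  0 -> 'fast'
  3 -> 'test'
  4 -> 'slow'
  5 -> 'hello'

Decoded: "hello fast fast test slow hello"


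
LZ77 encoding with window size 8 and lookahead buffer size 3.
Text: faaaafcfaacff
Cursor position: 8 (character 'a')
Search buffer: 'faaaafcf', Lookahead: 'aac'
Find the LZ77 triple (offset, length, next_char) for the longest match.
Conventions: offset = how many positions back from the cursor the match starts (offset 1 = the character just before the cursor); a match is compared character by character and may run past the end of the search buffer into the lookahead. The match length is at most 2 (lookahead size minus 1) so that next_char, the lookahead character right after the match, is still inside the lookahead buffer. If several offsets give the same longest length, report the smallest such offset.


Try each offset into the search buffer:
  offset=1 (pos 7, char 'f'): match length 0
  offset=2 (pos 6, char 'c'): match length 0
  offset=3 (pos 5, char 'f'): match length 0
  offset=4 (pos 4, char 'a'): match length 1
  offset=5 (pos 3, char 'a'): match length 2
  offset=6 (pos 2, char 'a'): match length 2
  offset=7 (pos 1, char 'a'): match length 2
  offset=8 (pos 0, char 'f'): match length 0
Longest match has length 2, found at offsets 5, 6, 7; take the smallest, offset 5.
next_char = character at position 8 + 2 = 10 -> 'c'

Best match: offset=5, length=2 (matching 'aa' starting at position 3)
LZ77 triple: (5, 2, 'c')


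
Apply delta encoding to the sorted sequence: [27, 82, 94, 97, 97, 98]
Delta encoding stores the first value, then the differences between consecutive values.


First value: 27
Deltas:
  82 - 27 = 55
  94 - 82 = 12
  97 - 94 = 3
  97 - 97 = 0
  98 - 97 = 1


Delta encoded: [27, 55, 12, 3, 0, 1]


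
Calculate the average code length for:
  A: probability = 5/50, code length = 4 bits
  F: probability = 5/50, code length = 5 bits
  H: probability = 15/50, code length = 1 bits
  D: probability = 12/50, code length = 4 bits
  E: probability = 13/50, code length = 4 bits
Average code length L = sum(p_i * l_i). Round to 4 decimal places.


Weighted contributions p_i * l_i:
  A: (5/50) * 4 = 20/50
  F: (5/50) * 5 = 25/50
  H: (15/50) * 1 = 15/50
  D: (12/50) * 4 = 48/50
  E: (13/50) * 4 = 52/50
Sum = (20 + 25 + 15 + 48 + 52)/50 = 160/50

L = 160/50 = 3.2000 bits/symbol


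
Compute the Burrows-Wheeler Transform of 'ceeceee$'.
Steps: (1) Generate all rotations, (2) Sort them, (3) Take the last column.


Rotations (sorted):
  0: $ceeceee -> last char: e
  1: ceeceee$ -> last char: $
  2: ceee$cee -> last char: e
  3: e$ceecee -> last char: e
  4: eceee$ce -> last char: e
  5: ee$ceece -> last char: e
  6: eeceee$c -> last char: c
  7: eee$ceec -> last char: c


BWT = e$eeeecc


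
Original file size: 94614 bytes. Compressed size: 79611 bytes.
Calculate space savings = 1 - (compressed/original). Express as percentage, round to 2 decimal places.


ratio = compressed/original = 79611/94614 = 0.841429
savings = 1 - ratio = 1 - 0.841429 = 0.158571
as a percentage: 0.158571 * 100 = 15.86%

Space savings = 1 - 79611/94614 = 15.86%


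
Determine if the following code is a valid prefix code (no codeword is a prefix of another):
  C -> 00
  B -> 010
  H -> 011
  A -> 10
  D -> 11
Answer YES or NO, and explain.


Checking each pair (does one codeword prefix another?):
  C='00' vs B='010': no prefix
  C='00' vs H='011': no prefix
  C='00' vs A='10': no prefix
  C='00' vs D='11': no prefix
  B='010' vs C='00': no prefix
  B='010' vs H='011': no prefix
  B='010' vs A='10': no prefix
  B='010' vs D='11': no prefix
  H='011' vs C='00': no prefix
  H='011' vs B='010': no prefix
  H='011' vs A='10': no prefix
  H='011' vs D='11': no prefix
  A='10' vs C='00': no prefix
  A='10' vs B='010': no prefix
  A='10' vs H='011': no prefix
  A='10' vs D='11': no prefix
  D='11' vs C='00': no prefix
  D='11' vs B='010': no prefix
  D='11' vs H='011': no prefix
  D='11' vs A='10': no prefix
No violation found over all pairs.

YES -- this is a valid prefix code. No codeword is a prefix of any other codeword.


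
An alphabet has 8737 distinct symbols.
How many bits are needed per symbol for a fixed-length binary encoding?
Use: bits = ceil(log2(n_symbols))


log2(8737) = 13.0929
Bracket: 2^13 = 8192 < 8737 <= 2^14 = 16384
So ceil(log2(8737)) = 14

bits = ceil(log2(8737)) = ceil(13.0929) = 14 bits


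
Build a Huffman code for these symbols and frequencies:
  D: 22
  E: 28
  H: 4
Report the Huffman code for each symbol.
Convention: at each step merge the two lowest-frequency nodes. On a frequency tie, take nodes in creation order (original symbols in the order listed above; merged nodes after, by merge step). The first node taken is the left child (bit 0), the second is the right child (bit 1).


Huffman tree construction:
Step 1: Merge H(4) + D(22) = 26
Step 2: Merge (H+D)(26) + E(28) = 54
Read each symbol's code off the tree from the root (left child = 0, right child = 1).

Codes:
  D: 01 (length 2)
  E: 1 (length 1)
  H: 00 (length 2)
Average code length: 80/54 = 1.4815 bits/symbol


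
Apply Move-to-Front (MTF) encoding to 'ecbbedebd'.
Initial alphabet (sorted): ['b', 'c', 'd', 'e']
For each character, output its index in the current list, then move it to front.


MTF encoding:
'e': index 3 in ['b', 'c', 'd', 'e'] -> ['e', 'b', 'c', 'd']
'c': index 2 in ['e', 'b', 'c', 'd'] -> ['c', 'e', 'b', 'd']
'b': index 2 in ['c', 'e', 'b', 'd'] -> ['b', 'c', 'e', 'd']
'b': index 0 in ['b', 'c', 'e', 'd'] -> ['b', 'c', 'e', 'd']
'e': index 2 in ['b', 'c', 'e', 'd'] -> ['e', 'b', 'c', 'd']
'd': index 3 in ['e', 'b', 'c', 'd'] -> ['d', 'e', 'b', 'c']
'e': index 1 in ['d', 'e', 'b', 'c'] -> ['e', 'd', 'b', 'c']
'b': index 2 in ['e', 'd', 'b', 'c'] -> ['b', 'e', 'd', 'c']
'd': index 2 in ['b', 'e', 'd', 'c'] -> ['d', 'b', 'e', 'c']


Output: [3, 2, 2, 0, 2, 3, 1, 2, 2]


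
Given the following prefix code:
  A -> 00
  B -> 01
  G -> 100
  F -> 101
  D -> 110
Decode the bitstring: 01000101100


Decoding step by step:
Bits 01 -> B
Bits 00 -> A
Bits 01 -> B
Bits 01 -> B
Bits 100 -> G


Decoded message: BABBG


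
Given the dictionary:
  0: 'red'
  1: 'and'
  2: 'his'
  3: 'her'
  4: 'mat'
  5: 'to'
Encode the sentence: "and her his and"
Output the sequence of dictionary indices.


Look up each word in the dictionary:
  'and' -> 1
  'her' -> 3
  'his' -> 2
  'and' -> 1

Encoded: [1, 3, 2, 1]


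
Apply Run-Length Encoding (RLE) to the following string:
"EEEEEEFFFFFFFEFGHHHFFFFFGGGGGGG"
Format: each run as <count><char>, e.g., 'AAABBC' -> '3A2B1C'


Scanning runs left to right:
  i=0: run of 'E' x 6 -> '6E'
  i=6: run of 'F' x 7 -> '7F'
  i=13: run of 'E' x 1 -> '1E'
  i=14: run of 'F' x 1 -> '1F'
  i=15: run of 'G' x 1 -> '1G'
  i=16: run of 'H' x 3 -> '3H'
  i=19: run of 'F' x 5 -> '5F'
  i=24: run of 'G' x 7 -> '7G'

RLE = 6E7F1E1F1G3H5F7G


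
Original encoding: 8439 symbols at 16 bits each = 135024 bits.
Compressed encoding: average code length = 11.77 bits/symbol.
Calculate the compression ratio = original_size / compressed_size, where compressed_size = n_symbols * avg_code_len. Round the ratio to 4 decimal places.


original_size = n_symbols * orig_bits = 8439 * 16 = 135024 bits
compressed_size = n_symbols * avg_code_len = 8439 * 11.77 = 99327.03 bits
ratio = original_size / compressed_size = 135024 / 99327.03 = 1.3594

Compression ratio = 1.3594


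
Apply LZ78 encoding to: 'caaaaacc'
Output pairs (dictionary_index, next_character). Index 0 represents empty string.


LZ78 encoding steps:
Dictionary: {0: ''}
Step 1: w='' (idx 0), next='c' -> output (0, 'c'), add 'c' as idx 1
Step 2: w='' (idx 0), next='a' -> output (0, 'a'), add 'a' as idx 2
Step 3: w='a' (idx 2), next='a' -> output (2, 'a'), add 'aa' as idx 3
Step 4: w='aa' (idx 3), next='c' -> output (3, 'c'), add 'aac' as idx 4
Step 5: w='c' (idx 1), end of input -> output (1, '')


Encoded: [(0, 'c'), (0, 'a'), (2, 'a'), (3, 'c'), (1, '')]


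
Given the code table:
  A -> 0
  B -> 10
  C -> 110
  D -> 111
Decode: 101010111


Decoding:
10 -> B
10 -> B
10 -> B
111 -> D


Result: BBBD


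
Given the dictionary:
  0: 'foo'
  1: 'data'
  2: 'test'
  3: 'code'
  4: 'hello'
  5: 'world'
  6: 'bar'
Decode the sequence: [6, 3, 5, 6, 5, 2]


Look up each index in the dictionary:
  6 -> 'bar'
  3 -> 'code'
  5 -> 'world'
  6 -> 'bar'
  5 -> 'world'
  2 -> 'test'

Decoded: "bar code world bar world test"


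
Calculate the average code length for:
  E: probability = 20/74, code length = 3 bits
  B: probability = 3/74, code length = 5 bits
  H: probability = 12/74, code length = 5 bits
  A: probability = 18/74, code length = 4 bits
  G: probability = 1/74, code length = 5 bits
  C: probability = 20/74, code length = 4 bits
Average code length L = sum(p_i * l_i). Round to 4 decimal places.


Weighted contributions p_i * l_i:
  E: (20/74) * 3 = 60/74
  B: (3/74) * 5 = 15/74
  H: (12/74) * 5 = 60/74
  A: (18/74) * 4 = 72/74
  G: (1/74) * 5 = 5/74
  C: (20/74) * 4 = 80/74
Sum = (60 + 15 + 60 + 72 + 5 + 80)/74 = 292/74

L = 292/74 = 3.9459 bits/symbol


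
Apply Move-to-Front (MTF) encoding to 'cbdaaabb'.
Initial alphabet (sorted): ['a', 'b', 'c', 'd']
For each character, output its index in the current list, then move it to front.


MTF encoding:
'c': index 2 in ['a', 'b', 'c', 'd'] -> ['c', 'a', 'b', 'd']
'b': index 2 in ['c', 'a', 'b', 'd'] -> ['b', 'c', 'a', 'd']
'd': index 3 in ['b', 'c', 'a', 'd'] -> ['d', 'b', 'c', 'a']
'a': index 3 in ['d', 'b', 'c', 'a'] -> ['a', 'd', 'b', 'c']
'a': index 0 in ['a', 'd', 'b', 'c'] -> ['a', 'd', 'b', 'c']
'a': index 0 in ['a', 'd', 'b', 'c'] -> ['a', 'd', 'b', 'c']
'b': index 2 in ['a', 'd', 'b', 'c'] -> ['b', 'a', 'd', 'c']
'b': index 0 in ['b', 'a', 'd', 'c'] -> ['b', 'a', 'd', 'c']


Output: [2, 2, 3, 3, 0, 0, 2, 0]


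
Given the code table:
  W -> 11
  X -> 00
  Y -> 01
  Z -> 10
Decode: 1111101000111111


Decoding:
11 -> W
11 -> W
10 -> Z
10 -> Z
00 -> X
11 -> W
11 -> W
11 -> W


Result: WWZZXWWW


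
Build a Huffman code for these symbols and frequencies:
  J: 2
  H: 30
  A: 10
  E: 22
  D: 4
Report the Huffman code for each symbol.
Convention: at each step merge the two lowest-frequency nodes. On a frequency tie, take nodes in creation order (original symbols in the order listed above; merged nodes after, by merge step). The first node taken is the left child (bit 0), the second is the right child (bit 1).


Huffman tree construction:
Step 1: Merge J(2) + D(4) = 6
Step 2: Merge (J+D)(6) + A(10) = 16
Step 3: Merge ((J+D)+A)(16) + E(22) = 38
Step 4: Merge H(30) + (((J+D)+A)+E)(38) = 68
Read each symbol's code off the tree from the root (left child = 0, right child = 1).

Codes:
  J: 1000 (length 4)
  H: 0 (length 1)
  A: 101 (length 3)
  E: 11 (length 2)
  D: 1001 (length 4)
Average code length: 128/68 = 1.8824 bits/symbol


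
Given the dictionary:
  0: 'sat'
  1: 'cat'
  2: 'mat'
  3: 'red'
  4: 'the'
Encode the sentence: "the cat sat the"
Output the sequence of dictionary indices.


Look up each word in the dictionary:
  'the' -> 4
  'cat' -> 1
  'sat' -> 0
  'the' -> 4

Encoded: [4, 1, 0, 4]


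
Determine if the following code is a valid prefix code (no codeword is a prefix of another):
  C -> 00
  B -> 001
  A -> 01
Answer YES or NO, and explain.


Checking each pair (does one codeword prefix another?):
  C='00' vs B='001': prefix -- VIOLATION

NO -- this is NOT a valid prefix code. C (00) is a prefix of B (001).


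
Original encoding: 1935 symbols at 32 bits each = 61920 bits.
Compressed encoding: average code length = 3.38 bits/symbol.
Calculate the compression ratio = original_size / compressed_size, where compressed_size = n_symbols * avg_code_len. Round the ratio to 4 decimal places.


original_size = n_symbols * orig_bits = 1935 * 32 = 61920 bits
compressed_size = n_symbols * avg_code_len = 1935 * 3.38 = 6540.3 bits
ratio = original_size / compressed_size = 61920 / 6540.3 = 9.4675

Compression ratio = 9.4675


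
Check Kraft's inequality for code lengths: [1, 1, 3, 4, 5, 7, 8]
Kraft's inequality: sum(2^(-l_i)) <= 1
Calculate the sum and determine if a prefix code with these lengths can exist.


Sum = 2^(-1) + 2^(-1) + 2^(-3) + 2^(-4) + 2^(-5) + 2^(-7) + 2^(-8)
    = 0.5 + 0.5 + 0.125 + 0.0625 + 0.03125 + 0.0078125 + 0.00390625
    = 315/256 = 1.23046875
Since 1.23046875 > 1, Kraft's inequality is NOT satisfied.
A prefix code with these lengths CANNOT exist.

Kraft sum = 1.23046875. Not satisfied.


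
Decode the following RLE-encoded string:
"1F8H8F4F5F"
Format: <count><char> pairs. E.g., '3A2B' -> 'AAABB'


Expanding each <count><char> pair:
  1F -> 'F'
  8H -> 'HHHHHHHH'
  8F -> 'FFFFFFFF'
  4F -> 'FFFF'
  5F -> 'FFFFF'

Decoded = FHHHHHHHHFFFFFFFFFFFFFFFFF


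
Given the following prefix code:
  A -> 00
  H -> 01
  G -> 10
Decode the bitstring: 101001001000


Decoding step by step:
Bits 10 -> G
Bits 10 -> G
Bits 01 -> H
Bits 00 -> A
Bits 10 -> G
Bits 00 -> A


Decoded message: GGHAGA


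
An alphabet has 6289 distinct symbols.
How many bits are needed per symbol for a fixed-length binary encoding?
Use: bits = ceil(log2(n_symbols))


log2(6289) = 12.6186
Bracket: 2^12 = 4096 < 6289 <= 2^13 = 8192
So ceil(log2(6289)) = 13

bits = ceil(log2(6289)) = ceil(12.6186) = 13 bits


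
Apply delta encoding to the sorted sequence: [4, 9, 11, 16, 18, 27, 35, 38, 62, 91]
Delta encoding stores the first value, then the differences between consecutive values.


First value: 4
Deltas:
  9 - 4 = 5
  11 - 9 = 2
  16 - 11 = 5
  18 - 16 = 2
  27 - 18 = 9
  35 - 27 = 8
  38 - 35 = 3
  62 - 38 = 24
  91 - 62 = 29


Delta encoded: [4, 5, 2, 5, 2, 9, 8, 3, 24, 29]


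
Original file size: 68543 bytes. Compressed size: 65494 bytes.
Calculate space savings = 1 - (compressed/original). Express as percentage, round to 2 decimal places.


ratio = compressed/original = 65494/68543 = 0.955517
savings = 1 - ratio = 1 - 0.955517 = 0.044483
as a percentage: 0.044483 * 100 = 4.45%

Space savings = 1 - 65494/68543 = 4.45%


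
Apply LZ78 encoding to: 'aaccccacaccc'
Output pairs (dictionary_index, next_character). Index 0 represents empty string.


LZ78 encoding steps:
Dictionary: {0: ''}
Step 1: w='' (idx 0), next='a' -> output (0, 'a'), add 'a' as idx 1
Step 2: w='a' (idx 1), next='c' -> output (1, 'c'), add 'ac' as idx 2
Step 3: w='' (idx 0), next='c' -> output (0, 'c'), add 'c' as idx 3
Step 4: w='c' (idx 3), next='c' -> output (3, 'c'), add 'cc' as idx 4
Step 5: w='ac' (idx 2), next='a' -> output (2, 'a'), add 'aca' as idx 5
Step 6: w='cc' (idx 4), next='c' -> output (4, 'c'), add 'ccc' as idx 6


Encoded: [(0, 'a'), (1, 'c'), (0, 'c'), (3, 'c'), (2, 'a'), (4, 'c')]


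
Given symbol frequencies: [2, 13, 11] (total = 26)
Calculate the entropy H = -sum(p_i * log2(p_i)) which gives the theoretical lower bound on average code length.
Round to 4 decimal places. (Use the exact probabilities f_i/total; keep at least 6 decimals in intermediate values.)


Per-symbol terms -p_i * log2(p_i) with p_i = f_i/26:
  p = 2/26 = 0.076923: log2(p) = -3.700440, -p*log2(p) = 0.284649
  p = 13/26 = 0.500000: log2(p) = -1.000000, -p*log2(p) = 0.500000
  p = 11/26 = 0.423077: log2(p) = -1.241008, -p*log2(p) = 0.525042
H = 0.284649 + 0.500000 + 0.525042 = 1.309691

H = 1.3097 bits/symbol


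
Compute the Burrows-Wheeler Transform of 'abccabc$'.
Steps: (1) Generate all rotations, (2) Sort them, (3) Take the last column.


Rotations (sorted):
  0: $abccabc -> last char: c
  1: abc$abcc -> last char: c
  2: abccabc$ -> last char: $
  3: bc$abcca -> last char: a
  4: bccabc$a -> last char: a
  5: c$abccab -> last char: b
  6: cabc$abc -> last char: c
  7: ccabc$ab -> last char: b


BWT = cc$aabcb


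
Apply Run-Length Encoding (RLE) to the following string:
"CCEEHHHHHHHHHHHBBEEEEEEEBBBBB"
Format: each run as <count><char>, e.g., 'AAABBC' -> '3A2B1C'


Scanning runs left to right:
  i=0: run of 'C' x 2 -> '2C'
  i=2: run of 'E' x 2 -> '2E'
  i=4: run of 'H' x 11 -> '11H'
  i=15: run of 'B' x 2 -> '2B'
  i=17: run of 'E' x 7 -> '7E'
  i=24: run of 'B' x 5 -> '5B'

RLE = 2C2E11H2B7E5B


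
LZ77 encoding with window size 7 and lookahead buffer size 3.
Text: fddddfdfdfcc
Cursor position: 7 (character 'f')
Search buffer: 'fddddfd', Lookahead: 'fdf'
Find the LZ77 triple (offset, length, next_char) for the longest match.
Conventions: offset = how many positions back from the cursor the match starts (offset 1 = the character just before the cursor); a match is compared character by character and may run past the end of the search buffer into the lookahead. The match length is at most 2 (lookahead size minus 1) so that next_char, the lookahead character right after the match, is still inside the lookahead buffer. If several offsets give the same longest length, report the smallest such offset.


Try each offset into the search buffer:
  offset=1 (pos 6, char 'd'): match length 0
  offset=2 (pos 5, char 'f'): match length 2
  offset=3 (pos 4, char 'd'): match length 0
  offset=4 (pos 3, char 'd'): match length 0
  offset=5 (pos 2, char 'd'): match length 0
  offset=6 (pos 1, char 'd'): match length 0
  offset=7 (pos 0, char 'f'): match length 2
Longest match has length 2, found at offsets 2, 7; take the smallest, offset 2.
next_char = character at position 7 + 2 = 9 -> 'f'

Best match: offset=2, length=2 (matching 'fd' starting at position 5)
LZ77 triple: (2, 2, 'f')


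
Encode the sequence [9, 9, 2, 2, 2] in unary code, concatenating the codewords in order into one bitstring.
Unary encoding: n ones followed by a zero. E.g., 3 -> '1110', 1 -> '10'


Encode each number as n ones followed by a terminating 0:
  9 -> 1111111110 (10 bits)
  9 -> 1111111110 (10 bits)
  2 -> 110 (3 bits)
  2 -> 110 (3 bits)
  2 -> 110 (3 bits)
Total length = 10 + 10 + 3 + 3 + 3 = 29 bits.

Unary([9, 9, 2, 2, 2]) = 11111111101111111110110110110 (29 bits)
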